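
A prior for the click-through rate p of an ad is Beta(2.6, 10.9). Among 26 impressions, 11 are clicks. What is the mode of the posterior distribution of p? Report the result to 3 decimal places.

Prior: Beta(2.6, 10.9).
Data: 11 successes in 26 trials. The binomial likelihood contributes p^11(1−p)^15, so the posterior is Beta(2.6+11, 10.9+15) = Beta(13.6, 25.9).
For Beta(a, b) with a, b > 1 the mode is (a−1)/(a+b−2) = 12.6/37.5 ≈ 0.336.

p̂_MAP = 0.336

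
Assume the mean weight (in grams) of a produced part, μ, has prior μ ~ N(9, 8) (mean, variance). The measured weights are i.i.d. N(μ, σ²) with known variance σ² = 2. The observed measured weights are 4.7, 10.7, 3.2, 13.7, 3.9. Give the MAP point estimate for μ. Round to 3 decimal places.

μ̂_MAP = 7.324

n = 5; x̄ = (4.7 + 10.7 + 3.2 + 13.7 + 3.9)/5 = 36.2/5 = 7.24.
For a Normal prior and Normal likelihood with known variance, the posterior is Normal; its mode equals its mean, the precision-weighted average.
Prior precision 1/σ₀² = 1/8 = 0.125; data precision n/σ² = 5/2 = 2.5.
μ̂ = (0.125·9 + 2.5·7.24) / (0.125 + 2.5) = 19.225/2.625 = 769/105 ≈ 7.324.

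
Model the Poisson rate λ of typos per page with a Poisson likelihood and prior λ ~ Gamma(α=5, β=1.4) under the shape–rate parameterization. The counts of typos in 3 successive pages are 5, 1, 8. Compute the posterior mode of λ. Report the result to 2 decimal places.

Σxᵢ = 5+1+8 = 14, with n = 3.
Posterior ∝ λ^4e^(−1.4λ) · λ^14e^(−3λ) = λ^18e^(−4.4λ), i.e. Gamma(shape=19, rate=4.4).
The mode of a Gamma(a, b) with a ≥ 1 (shape–rate) is (a−1)/b = 18/4.4 ≈ 4.09.

λ̂_MAP = 4.09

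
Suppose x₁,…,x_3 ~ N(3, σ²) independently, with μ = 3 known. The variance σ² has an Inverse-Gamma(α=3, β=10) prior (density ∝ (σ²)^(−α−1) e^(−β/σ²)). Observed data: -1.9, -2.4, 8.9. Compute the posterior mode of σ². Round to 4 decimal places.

σ̂²_MAP = 9.8164

Sum of squared deviations about the known mean: SS = (-1.9−3)² + (-2.4−3)² + (8.9−3)² = 87.98.
The Normal likelihood contributes (σ²)^(−n/2) exp(−SS/(2σ²)), so the posterior is Inverse-Gamma(α + n/2, β + SS/2) = Inverse-Gamma(4.5, 53.99).
The mode of Inverse-Gamma(a, b) is b/(a+1) = 53.99/5.5 ≈ 9.8164.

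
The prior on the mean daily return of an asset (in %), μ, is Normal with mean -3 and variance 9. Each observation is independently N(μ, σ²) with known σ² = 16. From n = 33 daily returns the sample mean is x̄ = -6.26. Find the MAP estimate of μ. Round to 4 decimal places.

n = 33, x̄ = -6.26.
For a Normal prior and Normal likelihood with known variance, the posterior is Normal; its mode equals its mean, the precision-weighted average.
Prior precision 1/σ₀² = 1/9; data precision n/σ² = 33/16 = 2.0625.
μ̂ = ((1/9)·(-3) + 2.0625·(-6.26)) / (1/9 + 2.0625) = (-31787/2400)/(313/144) = -95361/15650 ≈ -6.0934.

μ̂_MAP = -6.0934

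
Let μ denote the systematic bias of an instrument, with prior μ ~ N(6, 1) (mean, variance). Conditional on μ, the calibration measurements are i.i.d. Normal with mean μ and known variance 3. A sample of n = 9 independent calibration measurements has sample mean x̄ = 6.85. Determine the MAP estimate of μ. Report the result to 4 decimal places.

n = 9, x̄ = 6.85.
For a Normal prior and Normal likelihood with known variance, the posterior is Normal; its mode equals its mean, the precision-weighted average.
Prior precision 1/σ₀² = 1/1 = 1; data precision n/σ² = 9/3 = 3.
μ̂ = (1·6 + 3·6.85) / (1 + 3) = 26.55/4 = 6.6375.

μ̂_MAP = 6.6375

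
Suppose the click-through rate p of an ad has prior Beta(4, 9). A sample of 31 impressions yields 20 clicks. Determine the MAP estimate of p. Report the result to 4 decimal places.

p̂_MAP = 0.5476

Prior: Beta(4, 9).
Data: 20 successes in 31 trials. The binomial likelihood contributes p^20(1−p)^11, so the posterior is Beta(4+20, 9+11) = Beta(24, 20).
For Beta(a, b) with a, b > 1 the mode is (a−1)/(a+b−2) = 23/42 ≈ 0.5476.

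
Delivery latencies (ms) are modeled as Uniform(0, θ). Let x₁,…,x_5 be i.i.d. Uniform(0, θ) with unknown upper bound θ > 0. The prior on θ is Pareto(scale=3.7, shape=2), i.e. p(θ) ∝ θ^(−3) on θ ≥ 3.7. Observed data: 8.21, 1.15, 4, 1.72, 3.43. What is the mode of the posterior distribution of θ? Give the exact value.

The Uniform(0, θ) likelihood is θ^(−n) for θ ≥ max(xᵢ), zero otherwise. Here max(xᵢ) = 8.21.
Posterior ∝ θ^(−3) · θ^(−5) = θ^(−8) on θ ≥ max(3.7, 8.21) = 8.21.
This density is strictly decreasing in θ, so the posterior mode lies at the lower boundary of the support.

θ̂_MAP = 8.21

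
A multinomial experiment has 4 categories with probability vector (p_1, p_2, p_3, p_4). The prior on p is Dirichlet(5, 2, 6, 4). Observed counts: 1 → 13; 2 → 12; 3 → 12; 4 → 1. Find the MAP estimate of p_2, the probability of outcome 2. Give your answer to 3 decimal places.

The posterior is Dirichlet(αᵢ + nᵢ) = Dirichlet(18, 14, 18, 5).
For a Dirichlet(a₁,…,a_K) with all aᵢ > 1, the mode has j-th component (aⱼ − 1)/(Σaᵢ − K).
Here Σaᵢ = 55 and K = 4, so p_2 = (14 − 1)/(55 − 4) = 13/51 ≈ 0.255.

MAP estimate: 0.255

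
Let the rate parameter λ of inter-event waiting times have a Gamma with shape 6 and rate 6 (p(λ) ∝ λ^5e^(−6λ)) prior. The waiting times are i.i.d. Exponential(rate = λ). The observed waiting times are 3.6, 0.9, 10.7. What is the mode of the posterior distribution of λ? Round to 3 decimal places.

λ̂_MAP = 0.377

The Exponential(rate=λ) likelihood is ∝ λ^n e^(−λΣtᵢ). Here n = 3 and Σtᵢ = 3.6 + 0.9 + 10.7 = 15.2.
Posterior ∝ λ^5e^(−6λ) · λ^3e^(−15.2λ) = λ^8e^(−21.2λ), i.e. Gamma(9, 21.2).
Mode = (a−1)/b = 8/21.2 ≈ 0.377.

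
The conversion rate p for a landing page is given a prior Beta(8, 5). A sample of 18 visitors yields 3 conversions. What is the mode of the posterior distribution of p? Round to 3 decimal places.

Prior: Beta(8, 5).
Data: 3 successes in 18 trials. The binomial likelihood contributes p^3(1−p)^15, so the posterior is Beta(8+3, 5+15) = Beta(11, 20).
For Beta(a, b) with a, b > 1 the mode is (a−1)/(a+b−2) = 10/29 ≈ 0.345.

p̂_MAP = 0.345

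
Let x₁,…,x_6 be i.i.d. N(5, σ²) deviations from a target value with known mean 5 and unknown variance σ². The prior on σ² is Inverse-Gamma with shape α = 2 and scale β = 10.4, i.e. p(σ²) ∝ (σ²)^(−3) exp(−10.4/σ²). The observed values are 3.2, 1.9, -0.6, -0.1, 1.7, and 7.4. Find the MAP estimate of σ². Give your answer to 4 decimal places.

Sum of squared deviations about the known mean: SS = (3.2−5)² + (1.9−5)² + (-0.6−5)² + (-0.1−5)² + (1.7−5)² + (7.4−5)² = 86.87.
The Normal likelihood contributes (σ²)^(−n/2) exp(−SS/(2σ²)), so the posterior is Inverse-Gamma(α + n/2, β + SS/2) = Inverse-Gamma(5, 53.835).
The mode of Inverse-Gamma(a, b) is b/(a+1) = 53.835/6 ≈ 8.9725.

σ̂²_MAP = 8.9725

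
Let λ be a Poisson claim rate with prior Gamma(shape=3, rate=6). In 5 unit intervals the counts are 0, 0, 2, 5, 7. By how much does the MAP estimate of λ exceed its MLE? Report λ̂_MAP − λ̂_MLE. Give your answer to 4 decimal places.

MAP − MLE = -1.3455

Σxᵢ = 14. Posterior is Gamma(17, 11); MAP = (17−1)/11 = 16/11 ≈ 1.45455.
MLE = x̄ = 14/5 ≈ 2.80000.
Difference = 16/11 − 14/5 = -74/55 ≈ -1.3455.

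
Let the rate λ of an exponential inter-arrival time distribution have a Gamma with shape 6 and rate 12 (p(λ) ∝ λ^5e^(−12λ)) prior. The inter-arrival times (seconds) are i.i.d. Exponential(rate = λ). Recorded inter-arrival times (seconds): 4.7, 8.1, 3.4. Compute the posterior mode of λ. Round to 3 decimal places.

The Exponential(rate=λ) likelihood is ∝ λ^n e^(−λΣtᵢ). Here n = 3 and Σtᵢ = 4.7 + 8.1 + 3.4 = 16.2.
Posterior ∝ λ^5e^(−12λ) · λ^3e^(−16.2λ) = λ^8e^(−28.2λ), i.e. Gamma(9, 28.2).
Mode = (a−1)/b = 8/28.2 ≈ 0.284.

λ̂_MAP = 0.284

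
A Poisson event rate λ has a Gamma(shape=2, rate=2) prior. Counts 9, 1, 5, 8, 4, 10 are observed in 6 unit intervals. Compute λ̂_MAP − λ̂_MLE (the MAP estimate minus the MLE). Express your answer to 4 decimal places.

Σxᵢ = 37. Posterior is Gamma(39, 8); MAP = (39−1)/8 = 38/8 ≈ 4.75000.
MLE = x̄ = 37/6 ≈ 6.16667.
Difference = 38/8 − 37/6 = -17/12 ≈ -1.4167.

MAP − MLE = -1.4167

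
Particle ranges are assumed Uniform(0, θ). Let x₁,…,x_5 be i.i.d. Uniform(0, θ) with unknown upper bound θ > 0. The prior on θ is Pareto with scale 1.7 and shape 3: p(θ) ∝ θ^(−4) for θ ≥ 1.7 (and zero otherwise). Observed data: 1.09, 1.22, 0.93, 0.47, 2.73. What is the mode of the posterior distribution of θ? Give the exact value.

θ̂_MAP = 2.73

The Uniform(0, θ) likelihood is θ^(−n) for θ ≥ max(xᵢ), zero otherwise. Here max(xᵢ) = 2.73.
Posterior ∝ θ^(−4) · θ^(−5) = θ^(−9) on θ ≥ max(1.7, 2.73) = 2.73.
This density is strictly decreasing in θ, so the posterior mode lies at the lower boundary of the support.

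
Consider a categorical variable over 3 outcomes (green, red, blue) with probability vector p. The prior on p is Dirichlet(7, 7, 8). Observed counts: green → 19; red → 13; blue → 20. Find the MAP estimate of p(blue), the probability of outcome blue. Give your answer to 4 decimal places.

MAP estimate of p(blue) = 0.3803

The posterior is Dirichlet(αᵢ + nᵢ) = Dirichlet(26, 20, 28).
For a Dirichlet(a₁,…,a_K) with all aᵢ > 1, the mode has j-th component (aⱼ − 1)/(Σaᵢ − K).
Here Σaᵢ = 74 and K = 3, so p(blue) = (28 − 1)/(74 − 3) = 27/71 ≈ 0.3803.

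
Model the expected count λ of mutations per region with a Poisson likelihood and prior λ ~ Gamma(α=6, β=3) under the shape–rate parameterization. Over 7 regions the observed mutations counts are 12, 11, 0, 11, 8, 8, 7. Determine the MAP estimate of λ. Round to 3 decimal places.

λ̂_MAP = 6.200

Σxᵢ = 12+11+0+11+8+8+7 = 57, with n = 7.
Posterior ∝ λ^5e^(−3λ) · λ^57e^(−7λ) = λ^62e^(−10λ), i.e. Gamma(shape=63, rate=10).
The mode of a Gamma(a, b) with a ≥ 1 (shape–rate) is (a−1)/b = 62/10 ≈ 6.200.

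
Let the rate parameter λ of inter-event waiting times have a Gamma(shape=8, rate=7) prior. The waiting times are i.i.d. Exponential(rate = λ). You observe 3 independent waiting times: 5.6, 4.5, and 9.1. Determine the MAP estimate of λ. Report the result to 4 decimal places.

λ̂_MAP = 0.3817

The Exponential(rate=λ) likelihood is ∝ λ^n e^(−λΣtᵢ). Here n = 3 and Σtᵢ = 5.6 + 4.5 + 9.1 = 19.2.
Posterior ∝ λ^7e^(−7λ) · λ^3e^(−19.2λ) = λ^10e^(−26.2λ), i.e. Gamma(11, 26.2).
Mode = (a−1)/b = 10/26.2 ≈ 0.3817.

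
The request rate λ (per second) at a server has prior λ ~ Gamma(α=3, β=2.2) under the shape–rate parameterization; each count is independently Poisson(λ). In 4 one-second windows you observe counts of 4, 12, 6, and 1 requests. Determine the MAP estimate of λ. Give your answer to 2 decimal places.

λ̂_MAP = 4.03

Σxᵢ = 4+12+6+1 = 23, with n = 4.
Posterior ∝ λ^2e^(−2.2λ) · λ^23e^(−4λ) = λ^25e^(−6.2λ), i.e. Gamma(shape=26, rate=6.2).
The mode of a Gamma(a, b) with a ≥ 1 (shape–rate) is (a−1)/b = 25/6.2 ≈ 4.03.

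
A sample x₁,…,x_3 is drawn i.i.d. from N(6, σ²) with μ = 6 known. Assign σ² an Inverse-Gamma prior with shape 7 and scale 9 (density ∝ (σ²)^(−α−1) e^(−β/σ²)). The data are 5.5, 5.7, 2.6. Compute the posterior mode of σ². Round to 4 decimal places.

σ̂²_MAP = 1.5737

Sum of squared deviations about the known mean: SS = (5.5−6)² + (5.7−6)² + (2.6−6)² = 11.9.
The Normal likelihood contributes (σ²)^(−n/2) exp(−SS/(2σ²)), so the posterior is Inverse-Gamma(α + n/2, β + SS/2) = Inverse-Gamma(8.5, 14.95).
The mode of Inverse-Gamma(a, b) is b/(a+1) = 14.95/9.5 ≈ 1.5737.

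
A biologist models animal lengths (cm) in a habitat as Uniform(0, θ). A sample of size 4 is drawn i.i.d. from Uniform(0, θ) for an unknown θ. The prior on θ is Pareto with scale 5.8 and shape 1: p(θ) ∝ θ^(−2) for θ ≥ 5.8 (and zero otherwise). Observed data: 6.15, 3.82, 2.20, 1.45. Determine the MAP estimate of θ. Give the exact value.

θ̂_MAP = 6.15

The Uniform(0, θ) likelihood is θ^(−n) for θ ≥ max(xᵢ), zero otherwise. Here max(xᵢ) = 6.15.
Posterior ∝ θ^(−2) · θ^(−4) = θ^(−6) on θ ≥ max(5.8, 6.15) = 6.15.
This density is strictly decreasing in θ, so the posterior mode lies at the lower boundary of the support.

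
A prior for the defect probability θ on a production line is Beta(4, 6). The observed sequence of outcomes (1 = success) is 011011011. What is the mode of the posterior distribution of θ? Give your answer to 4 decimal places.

Prior: Beta(4, 6).
Data: 6 successes in 9 trials (from the sequence). The binomial likelihood contributes θ^6(1−θ)^3, so the posterior is Beta(4+6, 6+3) = Beta(10, 9).
For Beta(a, b) with a, b > 1 the mode is (a−1)/(a+b−2) = 9/17 ≈ 0.5294.

θ̂_MAP = 0.5294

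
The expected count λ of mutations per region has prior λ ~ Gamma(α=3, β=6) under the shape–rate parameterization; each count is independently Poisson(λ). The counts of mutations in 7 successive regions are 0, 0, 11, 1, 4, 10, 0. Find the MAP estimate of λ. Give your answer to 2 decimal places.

λ̂_MAP = 2.15

Σxᵢ = 0+0+11+1+4+10+0 = 26, with n = 7.
Posterior ∝ λ^2e^(−6λ) · λ^26e^(−7λ) = λ^28e^(−13λ), i.e. Gamma(shape=29, rate=13).
The mode of a Gamma(a, b) with a ≥ 1 (shape–rate) is (a−1)/b = 28/13 ≈ 2.15.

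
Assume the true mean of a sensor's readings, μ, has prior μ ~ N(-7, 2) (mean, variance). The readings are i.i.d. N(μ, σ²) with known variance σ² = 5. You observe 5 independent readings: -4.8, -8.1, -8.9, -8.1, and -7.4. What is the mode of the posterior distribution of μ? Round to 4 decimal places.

μ̂_MAP = -7.3067

n = 5; x̄ = ((-4.8) + (-8.1) + (-8.9) + (-8.1) + (-7.4))/5 = -37.3/5 = -7.46.
For a Normal prior and Normal likelihood with known variance, the posterior is Normal; its mode equals its mean, the precision-weighted average.
Prior precision 1/σ₀² = 1/2 = 0.5; data precision n/σ² = 5/5 = 1.
μ̂ = (0.5·(-7) + 1·(-7.46)) / (0.5 + 1) = (-10.96)/1.5 = -548/75 ≈ -7.3067.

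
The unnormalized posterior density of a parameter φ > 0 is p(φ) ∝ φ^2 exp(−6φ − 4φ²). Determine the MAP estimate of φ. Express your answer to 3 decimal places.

φ̂_MAP = 0.250

ℓ'(φ) = 2/φ − 6 − 8φ. Setting this to zero and multiplying by φ: 8φ² + 6φ − 2 = 0.
φ = (−6 + √(6² + 4·8·2)) / (2·8) = (−6 + √100) / 16 = (−6 + 10)/16 = 1/4.
ℓ''(φ) = −2/φ² − 8 < 0, confirming a maximum.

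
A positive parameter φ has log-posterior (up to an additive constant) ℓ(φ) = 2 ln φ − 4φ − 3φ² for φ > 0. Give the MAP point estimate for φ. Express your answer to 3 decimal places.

φ̂_MAP = 0.333

ℓ'(φ) = 2/φ − 4 − 6φ. Setting this to zero and multiplying by φ: 6φ² + 4φ − 2 = 0.
φ = (−4 + √(4² + 4·6·2)) / (2·6) = (−4 + √64) / 12 = (−4 + 8)/12 = 1/3.
ℓ''(φ) = −2/φ² − 6 < 0, confirming a maximum.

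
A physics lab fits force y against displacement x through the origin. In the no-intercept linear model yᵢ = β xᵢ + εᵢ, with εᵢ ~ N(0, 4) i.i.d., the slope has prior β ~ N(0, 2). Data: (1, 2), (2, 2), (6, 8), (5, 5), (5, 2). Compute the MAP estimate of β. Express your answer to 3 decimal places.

β̂_MAP = 0.957

log p(β | y) = −Σ(yᵢ − βxᵢ)²/(2·4) − β²/(2·2) + const.
Setting the derivative to zero: Σxᵢ(yᵢ − βxᵢ)/4 − β/2 = 0, so β = Σxᵢyᵢ / (Σxᵢ² + σ²/τ²).
Σxᵢyᵢ = 1·2 + 2·2 + 6·8 + 5·5 + 5·2 = 89; Σxᵢ² = 91; σ²/τ² = 2.
β̂_MAP = 89 / (91 + 2) = 89/93 ≈ 0.957.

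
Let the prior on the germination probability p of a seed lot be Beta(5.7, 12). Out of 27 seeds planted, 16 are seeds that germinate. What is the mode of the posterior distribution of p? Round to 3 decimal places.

p̂_MAP = 0.485

Prior: Beta(5.7, 12).
Data: 16 successes in 27 trials. The binomial likelihood contributes p^16(1−p)^11, so the posterior is Beta(5.7+16, 12+11) = Beta(21.7, 23).
For Beta(a, b) with a, b > 1 the mode is (a−1)/(a+b−2) = 20.7/42.7 ≈ 0.485.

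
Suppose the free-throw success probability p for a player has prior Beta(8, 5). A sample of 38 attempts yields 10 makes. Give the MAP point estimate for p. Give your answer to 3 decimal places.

p̂_MAP = 0.347

Prior: Beta(8, 5).
Data: 10 successes in 38 trials. The binomial likelihood contributes p^10(1−p)^28, so the posterior is Beta(8+10, 5+28) = Beta(18, 33).
For Beta(a, b) with a, b > 1 the mode is (a−1)/(a+b−2) = 17/49 ≈ 0.347.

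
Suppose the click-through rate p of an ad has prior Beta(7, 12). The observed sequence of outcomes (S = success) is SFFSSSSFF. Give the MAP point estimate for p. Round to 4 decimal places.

Prior: Beta(7, 12).
Data: 5 successes in 9 trials (from the sequence). The binomial likelihood contributes p^5(1−p)^4, so the posterior is Beta(7+5, 12+4) = Beta(12, 16).
For Beta(a, b) with a, b > 1 the mode is (a−1)/(a+b−2) = 11/26 ≈ 0.4231.

p̂_MAP = 0.4231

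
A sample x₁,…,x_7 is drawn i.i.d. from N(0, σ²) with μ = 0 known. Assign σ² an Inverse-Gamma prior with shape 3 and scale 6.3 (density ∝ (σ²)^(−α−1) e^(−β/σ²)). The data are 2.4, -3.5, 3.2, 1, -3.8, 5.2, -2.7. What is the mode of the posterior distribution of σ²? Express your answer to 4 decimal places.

σ̂²_MAP = 6.0413

Sum of squared deviations about the known mean: SS = (2.4−0)² + (-3.5−0)² + (3.2−0)² + (1−0)² + (-3.8−0)² + (5.2−0)² + (-2.7−0)² = 78.02.
The Normal likelihood contributes (σ²)^(−n/2) exp(−SS/(2σ²)), so the posterior is Inverse-Gamma(α + n/2, β + SS/2) = Inverse-Gamma(6.5, 45.31).
The mode of Inverse-Gamma(a, b) is b/(a+1) = 45.31/7.5 ≈ 6.0413.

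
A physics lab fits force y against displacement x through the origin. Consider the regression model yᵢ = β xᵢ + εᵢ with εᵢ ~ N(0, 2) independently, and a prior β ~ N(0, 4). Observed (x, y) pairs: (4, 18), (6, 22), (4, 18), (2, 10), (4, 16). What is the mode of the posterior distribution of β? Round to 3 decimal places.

β̂_MAP = 4.068

log p(β | y) = −Σ(yᵢ − βxᵢ)²/(2·2) − β²/(2·4) + const.
Setting the derivative to zero: Σxᵢ(yᵢ − βxᵢ)/2 − β/4 = 0, so β = Σxᵢyᵢ / (Σxᵢ² + σ²/τ²).
Σxᵢyᵢ = 4·18 + 6·22 + 4·18 + 2·10 + 4·16 = 360; Σxᵢ² = 88; σ²/τ² = 0.5.
β̂_MAP = 360 / (88 + 0.5) = 360/88.5 ≈ 4.068.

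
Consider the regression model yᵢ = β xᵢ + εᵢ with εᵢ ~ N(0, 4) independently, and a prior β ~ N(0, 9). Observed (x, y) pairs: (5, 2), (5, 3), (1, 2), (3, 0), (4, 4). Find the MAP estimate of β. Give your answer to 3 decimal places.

log p(β | y) = −Σ(yᵢ − βxᵢ)²/(2·4) − β²/(2·9) + const.
Setting the derivative to zero: Σxᵢ(yᵢ − βxᵢ)/4 − β/9 = 0, so β = Σxᵢyᵢ / (Σxᵢ² + σ²/τ²).
Σxᵢyᵢ = 5·2 + 5·3 + 1·2 + 3·0 + 4·4 = 43; Σxᵢ² = 76; σ²/τ² = 4/9.
β̂_MAP = 43 / (76 + 4/9) = 43/(688/9) = 9/16 ≈ 0.563.

β̂_MAP = 0.563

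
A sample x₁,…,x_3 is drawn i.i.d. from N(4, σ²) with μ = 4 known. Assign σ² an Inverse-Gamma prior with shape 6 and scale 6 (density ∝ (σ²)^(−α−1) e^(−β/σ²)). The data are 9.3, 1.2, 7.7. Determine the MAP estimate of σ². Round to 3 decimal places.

Sum of squared deviations about the known mean: SS = (9.3−4)² + (1.2−4)² + (7.7−4)² = 49.62.
The Normal likelihood contributes (σ²)^(−n/2) exp(−SS/(2σ²)), so the posterior is Inverse-Gamma(α + n/2, β + SS/2) = Inverse-Gamma(7.5, 30.81).
The mode of Inverse-Gamma(a, b) is b/(a+1) = 30.81/8.5 ≈ 3.625.

σ̂²_MAP = 3.625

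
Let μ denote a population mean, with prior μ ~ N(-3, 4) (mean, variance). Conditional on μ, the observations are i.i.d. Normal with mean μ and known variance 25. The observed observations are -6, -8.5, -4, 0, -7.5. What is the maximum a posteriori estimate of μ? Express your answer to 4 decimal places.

μ̂_MAP = -3.9778

n = 5; x̄ = ((-6) + (-8.5) + (-4) + 0 + (-7.5))/5 = -26/5 = -5.2.
For a Normal prior and Normal likelihood with known variance, the posterior is Normal; its mode equals its mean, the precision-weighted average.
Prior precision 1/σ₀² = 1/4 = 0.25; data precision n/σ² = 5/25 = 0.2.
μ̂ = (0.25·(-3) + 0.2·(-5.2)) / (0.25 + 0.2) = (-1.79)/0.45 = -179/45 ≈ -3.9778.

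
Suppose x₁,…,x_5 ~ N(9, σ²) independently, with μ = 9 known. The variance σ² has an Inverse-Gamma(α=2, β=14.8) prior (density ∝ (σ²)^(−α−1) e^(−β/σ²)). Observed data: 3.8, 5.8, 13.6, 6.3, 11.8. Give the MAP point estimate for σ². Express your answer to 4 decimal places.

Sum of squared deviations about the known mean: SS = (3.8−9)² + (5.8−9)² + (13.6−9)² + (6.3−9)² + (11.8−9)² = 73.57.
The Normal likelihood contributes (σ²)^(−n/2) exp(−SS/(2σ²)), so the posterior is Inverse-Gamma(α + n/2, β + SS/2) = Inverse-Gamma(4.5, 51.585).
The mode of Inverse-Gamma(a, b) is b/(a+1) = 51.585/5.5 ≈ 9.3791.

σ̂²_MAP = 9.3791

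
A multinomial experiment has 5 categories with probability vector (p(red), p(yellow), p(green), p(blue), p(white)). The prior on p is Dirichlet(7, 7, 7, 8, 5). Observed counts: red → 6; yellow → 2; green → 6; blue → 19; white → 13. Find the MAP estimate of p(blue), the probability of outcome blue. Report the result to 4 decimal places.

MAP estimate of p(blue) = 0.3467

The posterior is Dirichlet(αᵢ + nᵢ) = Dirichlet(13, 9, 13, 27, 18).
For a Dirichlet(a₁,…,a_K) with all aᵢ > 1, the mode has j-th component (aⱼ − 1)/(Σaᵢ − K).
Here Σaᵢ = 80 and K = 5, so p(blue) = (27 − 1)/(80 − 5) = 26/75 ≈ 0.3467.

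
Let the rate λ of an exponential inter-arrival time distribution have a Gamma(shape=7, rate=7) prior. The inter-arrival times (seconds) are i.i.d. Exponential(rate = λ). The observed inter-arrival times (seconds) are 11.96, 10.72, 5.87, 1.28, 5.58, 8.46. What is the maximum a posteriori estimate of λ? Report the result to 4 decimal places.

The Exponential(rate=λ) likelihood is ∝ λ^n e^(−λΣtᵢ). Here n = 6 and Σtᵢ = 11.96 + 10.72 + 5.87 + 1.28 + 5.58 + 8.46 = 43.87.
Posterior ∝ λ^6e^(−7λ) · λ^6e^(−43.87λ) = λ^12e^(−50.87λ), i.e. Gamma(13, 50.87).
Mode = (a−1)/b = 12/50.87 ≈ 0.2359.

λ̂_MAP = 0.2359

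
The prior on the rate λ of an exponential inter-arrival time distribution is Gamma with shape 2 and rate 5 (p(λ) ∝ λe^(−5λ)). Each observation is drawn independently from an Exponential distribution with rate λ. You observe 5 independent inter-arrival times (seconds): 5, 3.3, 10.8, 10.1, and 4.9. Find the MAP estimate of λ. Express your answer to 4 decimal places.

λ̂_MAP = 0.1535

The Exponential(rate=λ) likelihood is ∝ λ^n e^(−λΣtᵢ). Here n = 5 and Σtᵢ = 5 + 3.3 + 10.8 + 10.1 + 4.9 = 34.1.
Posterior ∝ λe^(−5λ) · λ^5e^(−34.1λ) = λ^6e^(−39.1λ), i.e. Gamma(7, 39.1).
Mode = (a−1)/b = 6/39.1 ≈ 0.1535.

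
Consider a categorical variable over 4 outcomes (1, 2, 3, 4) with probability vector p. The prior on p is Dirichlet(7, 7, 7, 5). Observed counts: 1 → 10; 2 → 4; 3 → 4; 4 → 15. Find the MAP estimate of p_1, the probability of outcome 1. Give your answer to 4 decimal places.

MAP estimate: 0.2909

The posterior is Dirichlet(αᵢ + nᵢ) = Dirichlet(17, 11, 11, 20).
For a Dirichlet(a₁,…,a_K) with all aᵢ > 1, the mode has j-th component (aⱼ − 1)/(Σaᵢ − K).
Here Σaᵢ = 59 and K = 4, so p_1 = (17 − 1)/(59 − 4) = 16/55 ≈ 0.2909.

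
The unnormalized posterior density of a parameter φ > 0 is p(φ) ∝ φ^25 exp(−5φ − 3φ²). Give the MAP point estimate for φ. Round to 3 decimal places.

φ̂_MAP = 1.667

ℓ'(φ) = 25/φ − 5 − 6φ. Setting this to zero and multiplying by φ: 6φ² + 5φ − 25 = 0.
φ = (−5 + √(5² + 4·6·25)) / (2·6) = (−5 + √625) / 12 = (−5 + 25)/12 = 5/3.
ℓ''(φ) = −25/φ² − 6 < 0, confirming a maximum.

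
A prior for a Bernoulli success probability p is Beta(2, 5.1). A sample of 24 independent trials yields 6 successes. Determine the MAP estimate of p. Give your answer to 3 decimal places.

p̂_MAP = 0.241

Prior: Beta(2, 5.1).
Data: 6 successes in 24 trials. The binomial likelihood contributes p^6(1−p)^18, so the posterior is Beta(2+6, 5.1+18) = Beta(8, 23.1).
For Beta(a, b) with a, b > 1 the mode is (a−1)/(a+b−2) = 7/29.1 ≈ 0.241.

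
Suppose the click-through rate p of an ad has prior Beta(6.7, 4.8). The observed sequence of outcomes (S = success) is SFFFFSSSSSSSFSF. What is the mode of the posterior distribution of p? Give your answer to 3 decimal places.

p̂_MAP = 0.600

Prior: Beta(6.7, 4.8).
Data: 9 successes in 15 trials (from the sequence). The binomial likelihood contributes p^9(1−p)^6, so the posterior is Beta(6.7+9, 4.8+6) = Beta(15.7, 10.8).
For Beta(a, b) with a, b > 1 the mode is (a−1)/(a+b−2) = 14.7/24.5 ≈ 0.600.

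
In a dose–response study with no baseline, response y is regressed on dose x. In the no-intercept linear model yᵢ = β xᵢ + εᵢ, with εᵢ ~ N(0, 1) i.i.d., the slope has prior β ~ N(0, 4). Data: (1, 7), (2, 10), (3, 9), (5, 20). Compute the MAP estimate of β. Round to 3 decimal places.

β̂_MAP = 3.924

log p(β | y) = −Σ(yᵢ − βxᵢ)²/(2·1) − β²/(2·4) + const.
Setting the derivative to zero: Σxᵢ(yᵢ − βxᵢ)/1 − β/4 = 0, so β = Σxᵢyᵢ / (Σxᵢ² + σ²/τ²).
Σxᵢyᵢ = 1·7 + 2·10 + 3·9 + 5·20 = 154; Σxᵢ² = 39; σ²/τ² = 0.25.
β̂_MAP = 154 / (39 + 0.25) = 154/39.25 ≈ 3.924.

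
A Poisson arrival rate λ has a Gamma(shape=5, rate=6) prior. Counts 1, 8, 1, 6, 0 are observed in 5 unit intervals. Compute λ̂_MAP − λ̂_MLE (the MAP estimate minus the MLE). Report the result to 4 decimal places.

Σxᵢ = 16. Posterior is Gamma(21, 11); MAP = (21−1)/11 = 20/11 ≈ 1.81818.
MLE = x̄ = 16/5 ≈ 3.20000.
Difference = 20/11 − 16/5 = -76/55 ≈ -1.3818.

MAP − MLE = -1.3818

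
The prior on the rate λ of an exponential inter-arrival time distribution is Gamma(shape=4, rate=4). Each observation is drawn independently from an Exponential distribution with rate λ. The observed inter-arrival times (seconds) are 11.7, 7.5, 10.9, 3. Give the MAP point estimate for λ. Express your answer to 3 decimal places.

λ̂_MAP = 0.189

The Exponential(rate=λ) likelihood is ∝ λ^n e^(−λΣtᵢ). Here n = 4 and Σtᵢ = 11.7 + 7.5 + 10.9 + 3 = 33.1.
Posterior ∝ λ^3e^(−4λ) · λ^4e^(−33.1λ) = λ^7e^(−37.1λ), i.e. Gamma(8, 37.1).
Mode = (a−1)/b = 7/37.1 ≈ 0.189.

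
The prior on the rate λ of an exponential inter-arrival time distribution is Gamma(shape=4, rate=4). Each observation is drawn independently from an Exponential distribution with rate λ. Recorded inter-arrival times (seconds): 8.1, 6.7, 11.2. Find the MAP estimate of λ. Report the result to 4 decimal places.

The Exponential(rate=λ) likelihood is ∝ λ^n e^(−λΣtᵢ). Here n = 3 and Σtᵢ = 8.1 + 6.7 + 11.2 = 26.
Posterior ∝ λ^3e^(−4λ) · λ^3e^(−26λ) = λ^6e^(−30λ), i.e. Gamma(7, 30).
Mode = (a−1)/b = 6/30 ≈ 0.2000.

λ̂_MAP = 0.2000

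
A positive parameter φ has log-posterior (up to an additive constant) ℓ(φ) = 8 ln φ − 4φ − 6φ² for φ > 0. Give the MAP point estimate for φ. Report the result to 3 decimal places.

ℓ'(φ) = 8/φ − 4 − 12φ. Setting this to zero and multiplying by φ: 12φ² + 4φ − 8 = 0.
φ = (−4 + √(4² + 4·12·8)) / (2·12) = (−4 + √400) / 24 = (−4 + 20)/24 = 2/3.
ℓ''(φ) = −8/φ² − 12 < 0, confirming a maximum.

φ̂_MAP = 0.667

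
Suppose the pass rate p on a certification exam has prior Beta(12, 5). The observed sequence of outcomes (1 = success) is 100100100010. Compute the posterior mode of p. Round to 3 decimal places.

Prior: Beta(12, 5).
Data: 4 successes in 12 trials (from the sequence). The binomial likelihood contributes p^4(1−p)^8, so the posterior is Beta(12+4, 5+8) = Beta(16, 13).
For Beta(a, b) with a, b > 1 the mode is (a−1)/(a+b−2) = 15/27 ≈ 0.556.

p̂_MAP = 0.556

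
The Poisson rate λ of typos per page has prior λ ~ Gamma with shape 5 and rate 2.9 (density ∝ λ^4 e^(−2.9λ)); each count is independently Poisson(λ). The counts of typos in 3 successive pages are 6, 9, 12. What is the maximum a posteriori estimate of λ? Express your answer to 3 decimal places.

λ̂_MAP = 5.254

Σxᵢ = 6+9+12 = 27, with n = 3.
Posterior ∝ λ^4e^(−2.9λ) · λ^27e^(−3λ) = λ^31e^(−5.9λ), i.e. Gamma(shape=32, rate=5.9).
The mode of a Gamma(a, b) with a ≥ 1 (shape–rate) is (a−1)/b = 31/5.9 ≈ 5.254.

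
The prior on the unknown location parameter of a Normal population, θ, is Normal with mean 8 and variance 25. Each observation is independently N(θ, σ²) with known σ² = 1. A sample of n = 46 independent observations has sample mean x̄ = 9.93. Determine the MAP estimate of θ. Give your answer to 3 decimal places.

θ̂_MAP = 9.928

n = 46, x̄ = 9.93.
For a Normal prior and Normal likelihood with known variance, the posterior is Normal; its mode equals its mean, the precision-weighted average.
Prior precision 1/σ₀² = 1/25 = 0.04; data precision n/σ² = 46/1 = 46.
θ̂ = (0.04·8 + 46·9.93) / (0.04 + 46) = 457.1/46.04 = 22855/2302 ≈ 9.928.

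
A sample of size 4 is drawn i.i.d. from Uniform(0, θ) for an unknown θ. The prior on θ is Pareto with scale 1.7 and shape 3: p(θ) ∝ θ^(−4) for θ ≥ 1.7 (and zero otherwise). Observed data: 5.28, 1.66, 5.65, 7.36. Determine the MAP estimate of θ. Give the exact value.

The Uniform(0, θ) likelihood is θ^(−n) for θ ≥ max(xᵢ), zero otherwise. Here max(xᵢ) = 7.36.
Posterior ∝ θ^(−4) · θ^(−4) = θ^(−8) on θ ≥ max(1.7, 7.36) = 7.36.
This density is strictly decreasing in θ, so the posterior mode lies at the lower boundary of the support.

θ̂_MAP = 7.36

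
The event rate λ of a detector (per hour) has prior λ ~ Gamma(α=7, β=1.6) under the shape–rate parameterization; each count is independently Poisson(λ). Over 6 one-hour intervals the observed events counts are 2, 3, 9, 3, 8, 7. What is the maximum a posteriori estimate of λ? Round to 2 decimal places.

λ̂_MAP = 5.00

Σxᵢ = 2+3+9+3+8+7 = 32, with n = 6.
Posterior ∝ λ^6e^(−1.6λ) · λ^32e^(−6λ) = λ^38e^(−7.6λ), i.e. Gamma(shape=39, rate=7.6).
The mode of a Gamma(a, b) with a ≥ 1 (shape–rate) is (a−1)/b = 38/7.6 ≈ 5.00.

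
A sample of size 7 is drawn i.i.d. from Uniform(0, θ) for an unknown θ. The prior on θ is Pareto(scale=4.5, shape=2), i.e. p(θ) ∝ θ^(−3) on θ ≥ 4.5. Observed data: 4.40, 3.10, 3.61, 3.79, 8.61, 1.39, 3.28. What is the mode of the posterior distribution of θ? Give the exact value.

θ̂_MAP = 8.61

The Uniform(0, θ) likelihood is θ^(−n) for θ ≥ max(xᵢ), zero otherwise. Here max(xᵢ) = 8.61.
Posterior ∝ θ^(−3) · θ^(−7) = θ^(−10) on θ ≥ max(4.5, 8.61) = 8.61.
This density is strictly decreasing in θ, so the posterior mode lies at the lower boundary of the support.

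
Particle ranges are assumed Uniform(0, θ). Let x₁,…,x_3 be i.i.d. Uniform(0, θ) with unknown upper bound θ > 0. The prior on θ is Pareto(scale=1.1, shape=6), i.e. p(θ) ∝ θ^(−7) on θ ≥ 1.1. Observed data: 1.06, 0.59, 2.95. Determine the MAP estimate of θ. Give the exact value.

θ̂_MAP = 2.95

The Uniform(0, θ) likelihood is θ^(−n) for θ ≥ max(xᵢ), zero otherwise. Here max(xᵢ) = 2.95.
Posterior ∝ θ^(−7) · θ^(−3) = θ^(−10) on θ ≥ max(1.1, 2.95) = 2.95.
This density is strictly decreasing in θ, so the posterior mode lies at the lower boundary of the support.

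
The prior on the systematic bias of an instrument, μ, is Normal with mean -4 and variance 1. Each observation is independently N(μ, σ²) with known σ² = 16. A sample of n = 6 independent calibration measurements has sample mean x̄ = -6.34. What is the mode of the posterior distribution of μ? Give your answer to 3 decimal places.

μ̂_MAP = -4.638

n = 6, x̄ = -6.34.
For a Normal prior and Normal likelihood with known variance, the posterior is Normal; its mode equals its mean, the precision-weighted average.
Prior precision 1/σ₀² = 1/1 = 1; data precision n/σ² = 6/16 = 0.375.
μ̂ = (1·(-4) + 0.375·(-6.34)) / (1 + 0.375) = (-6.3775)/1.375 = -2551/550 ≈ -4.638.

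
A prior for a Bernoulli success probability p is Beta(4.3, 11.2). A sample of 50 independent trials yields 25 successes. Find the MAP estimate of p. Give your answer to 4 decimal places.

p̂_MAP = 0.4457

Prior: Beta(4.3, 11.2).
Data: 25 successes in 50 trials. The binomial likelihood contributes p^25(1−p)^25, so the posterior is Beta(4.3+25, 11.2+25) = Beta(29.3, 36.2).
For Beta(a, b) with a, b > 1 the mode is (a−1)/(a+b−2) = 28.3/63.5 ≈ 0.4457.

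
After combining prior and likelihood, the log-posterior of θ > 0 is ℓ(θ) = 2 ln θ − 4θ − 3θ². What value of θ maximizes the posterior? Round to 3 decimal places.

ℓ'(θ) = 2/θ − 4 − 6θ. Setting this to zero and multiplying by θ: 6θ² + 4θ − 2 = 0.
θ = (−4 + √(4² + 4·6·2)) / (2·6) = (−4 + √64) / 12 = (−4 + 8)/12 = 1/3.
ℓ''(θ) = −2/θ² − 6 < 0, confirming a maximum.

θ̂_MAP = 0.333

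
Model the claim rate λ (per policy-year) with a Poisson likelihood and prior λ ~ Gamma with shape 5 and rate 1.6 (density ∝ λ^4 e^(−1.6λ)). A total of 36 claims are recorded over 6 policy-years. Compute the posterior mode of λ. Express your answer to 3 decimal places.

λ̂_MAP = 5.263

Σxᵢ = 36, n = 6.
Posterior ∝ λ^4e^(−1.6λ) · λ^36e^(−6λ) = λ^40e^(−7.6λ), i.e. Gamma(shape=41, rate=7.6).
The mode of a Gamma(a, b) with a ≥ 1 (shape–rate) is (a−1)/b = 40/7.6 ≈ 5.263.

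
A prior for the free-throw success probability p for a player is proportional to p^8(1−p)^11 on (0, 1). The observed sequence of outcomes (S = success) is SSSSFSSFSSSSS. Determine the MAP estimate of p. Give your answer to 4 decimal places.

p̂_MAP = 0.5938

The prior density ∝ p^8(1−p)^11 is the kernel of Beta(9, 12).
Data: 11 successes in 13 trials (from the sequence). The binomial likelihood contributes p^11(1−p)^2, so the posterior is Beta(9+11, 12+2) = Beta(20, 14).
For Beta(a, b) with a, b > 1 the mode is (a−1)/(a+b−2) = 19/32 ≈ 0.5938.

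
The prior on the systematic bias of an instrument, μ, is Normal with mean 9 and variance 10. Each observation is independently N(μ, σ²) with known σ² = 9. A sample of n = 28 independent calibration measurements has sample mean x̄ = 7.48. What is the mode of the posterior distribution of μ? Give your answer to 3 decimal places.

n = 28, x̄ = 7.48.
For a Normal prior and Normal likelihood with known variance, the posterior is Normal; its mode equals its mean, the precision-weighted average.
Prior precision 1/σ₀² = 1/10 = 0.1; data precision n/σ² = 28/9.
μ̂ = (0.1·9 + (28/9)·7.48) / (0.1 + 28/9) = (10877/450)/(289/90) = 10877/1445 ≈ 7.527.

μ̂_MAP = 7.527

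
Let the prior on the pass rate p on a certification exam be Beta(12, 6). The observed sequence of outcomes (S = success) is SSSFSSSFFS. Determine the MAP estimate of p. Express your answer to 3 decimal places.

p̂_MAP = 0.692

Prior: Beta(12, 6).
Data: 7 successes in 10 trials (from the sequence). The binomial likelihood contributes p^7(1−p)^3, so the posterior is Beta(12+7, 6+3) = Beta(19, 9).
For Beta(a, b) with a, b > 1 the mode is (a−1)/(a+b−2) = 18/26 ≈ 0.692.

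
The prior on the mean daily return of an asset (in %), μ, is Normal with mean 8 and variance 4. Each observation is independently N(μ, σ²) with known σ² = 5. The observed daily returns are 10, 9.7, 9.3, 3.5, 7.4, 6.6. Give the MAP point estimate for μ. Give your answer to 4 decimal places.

μ̂_MAP = 7.7931

n = 6; x̄ = (10 + 9.7 + 9.3 + 3.5 + 7.4 + 6.6)/6 = 46.5/6 = 7.75.
For a Normal prior and Normal likelihood with known variance, the posterior is Normal; its mode equals its mean, the precision-weighted average.
Prior precision 1/σ₀² = 1/4 = 0.25; data precision n/σ² = 6/5 = 1.2.
μ̂ = (0.25·8 + 1.2·7.75) / (0.25 + 1.2) = 11.3/1.45 = 226/29 ≈ 7.7931.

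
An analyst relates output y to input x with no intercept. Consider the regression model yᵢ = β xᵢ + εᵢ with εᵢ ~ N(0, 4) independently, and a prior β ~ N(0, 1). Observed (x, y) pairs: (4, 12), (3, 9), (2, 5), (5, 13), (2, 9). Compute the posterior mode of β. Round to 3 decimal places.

log p(β | y) = −Σ(yᵢ − βxᵢ)²/(2·4) − β²/(2·1) + const.
Setting the derivative to zero: Σxᵢ(yᵢ − βxᵢ)/4 − β/1 = 0, so β = Σxᵢyᵢ / (Σxᵢ² + σ²/τ²).
Σxᵢyᵢ = 4·12 + 3·9 + 2·5 + 5·13 + 2·9 = 168; Σxᵢ² = 58; σ²/τ² = 4.
β̂_MAP = 168 / (58 + 4) = 168/62 ≈ 2.710.

β̂_MAP = 2.710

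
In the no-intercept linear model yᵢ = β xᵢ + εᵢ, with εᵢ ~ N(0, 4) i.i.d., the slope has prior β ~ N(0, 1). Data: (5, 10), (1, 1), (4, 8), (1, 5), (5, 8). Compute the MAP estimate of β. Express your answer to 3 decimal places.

log p(β | y) = −Σ(yᵢ − βxᵢ)²/(2·4) − β²/(2·1) + const.
Setting the derivative to zero: Σxᵢ(yᵢ − βxᵢ)/4 − β/1 = 0, so β = Σxᵢyᵢ / (Σxᵢ² + σ²/τ²).
Σxᵢyᵢ = 5·10 + 1·1 + 4·8 + 1·5 + 5·8 = 128; Σxᵢ² = 68; σ²/τ² = 4.
β̂_MAP = 128 / (68 + 4) = 128/72 ≈ 1.778.

β̂_MAP = 1.778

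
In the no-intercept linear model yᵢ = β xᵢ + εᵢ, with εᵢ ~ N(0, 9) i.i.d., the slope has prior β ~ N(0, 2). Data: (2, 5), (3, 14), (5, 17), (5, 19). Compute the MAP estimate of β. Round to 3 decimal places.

β̂_MAP = 3.437

log p(β | y) = −Σ(yᵢ − βxᵢ)²/(2·9) − β²/(2·2) + const.
Setting the derivative to zero: Σxᵢ(yᵢ − βxᵢ)/9 − β/2 = 0, so β = Σxᵢyᵢ / (Σxᵢ² + σ²/τ²).
Σxᵢyᵢ = 2·5 + 3·14 + 5·17 + 5·19 = 232; Σxᵢ² = 63; σ²/τ² = 4.5.
β̂_MAP = 232 / (63 + 4.5) = 232/67.5 ≈ 3.437.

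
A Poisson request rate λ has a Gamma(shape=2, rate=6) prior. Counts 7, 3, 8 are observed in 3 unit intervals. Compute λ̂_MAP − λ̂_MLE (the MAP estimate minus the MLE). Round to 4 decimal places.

Σxᵢ = 18. Posterior is Gamma(20, 9); MAP = (20−1)/9 = 19/9 ≈ 2.11111.
MLE = x̄ = 18/3 ≈ 6.00000.
Difference = 19/9 − 18/3 = -35/9 ≈ -3.8889.

MAP − MLE = -3.8889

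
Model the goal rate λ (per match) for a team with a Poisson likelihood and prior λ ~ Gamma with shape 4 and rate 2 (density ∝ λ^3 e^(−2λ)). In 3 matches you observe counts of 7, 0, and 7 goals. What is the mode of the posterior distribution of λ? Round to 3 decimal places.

Σxᵢ = 7+0+7 = 14, with n = 3.
Posterior ∝ λ^3e^(−2λ) · λ^14e^(−3λ) = λ^17e^(−5λ), i.e. Gamma(shape=18, rate=5).
The mode of a Gamma(a, b) with a ≥ 1 (shape–rate) is (a−1)/b = 17/5 ≈ 3.400.

λ̂_MAP = 3.400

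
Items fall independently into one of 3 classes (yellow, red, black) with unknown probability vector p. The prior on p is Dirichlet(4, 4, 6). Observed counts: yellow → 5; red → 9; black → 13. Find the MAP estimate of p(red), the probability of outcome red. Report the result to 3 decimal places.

MAP estimate of p(red) = 0.316

The posterior is Dirichlet(αᵢ + nᵢ) = Dirichlet(9, 13, 19).
For a Dirichlet(a₁,…,a_K) with all aᵢ > 1, the mode has j-th component (aⱼ − 1)/(Σaᵢ − K).
Here Σaᵢ = 41 and K = 3, so p(red) = (13 − 1)/(41 − 3) = 12/38 ≈ 0.316.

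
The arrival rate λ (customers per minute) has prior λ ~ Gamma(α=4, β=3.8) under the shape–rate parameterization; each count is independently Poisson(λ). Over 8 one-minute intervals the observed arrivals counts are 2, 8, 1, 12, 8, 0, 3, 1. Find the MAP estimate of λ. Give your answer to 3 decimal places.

λ̂_MAP = 3.220

Σxᵢ = 2+8+1+12+8+0+3+1 = 35, with n = 8.
Posterior ∝ λ^3e^(−3.8λ) · λ^35e^(−8λ) = λ^38e^(−11.8λ), i.e. Gamma(shape=39, rate=11.8).
The mode of a Gamma(a, b) with a ≥ 1 (shape–rate) is (a−1)/b = 38/11.8 ≈ 3.220.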